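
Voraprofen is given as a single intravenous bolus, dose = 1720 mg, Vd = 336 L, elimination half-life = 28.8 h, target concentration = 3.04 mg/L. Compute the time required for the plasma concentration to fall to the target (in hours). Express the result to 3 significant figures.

C₀ = Dose / Vd = 1720 / 336 = 5.119 mg/L
k = ln2 / t½ = 0.693147 / 28.8 = 0.02407 h⁻¹
t = ln(C₀ / C) / k = ln(5.119 / 3.04) / 0.02407
  = ln(1.684) / 0.02407 = 0.5212 / 0.02407 = 21.65 h

21.7 h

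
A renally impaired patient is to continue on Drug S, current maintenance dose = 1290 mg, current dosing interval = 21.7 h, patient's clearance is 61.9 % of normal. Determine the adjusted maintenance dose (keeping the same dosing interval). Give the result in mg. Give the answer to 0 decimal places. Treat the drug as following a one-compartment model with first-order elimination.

To keep the same average steady-state level, dosing rate must scale with clearance.
CL ratio = 61.9 / 100 = 0.6190
New dose (same interval) = 1290 × 0.6190 = 798.5 mg

799 mg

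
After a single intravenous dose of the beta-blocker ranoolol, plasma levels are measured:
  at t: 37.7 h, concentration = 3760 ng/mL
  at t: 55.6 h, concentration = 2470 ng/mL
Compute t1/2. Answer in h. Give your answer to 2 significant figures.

30 h

k = ln(C₁/C₂) / (t₂ − t₁) = ln(3760/2470) / (55.6 − 37.7)
  = 0.4202 / 17.90 = 0.02347 h⁻¹
t½ = ln2 / k = 0.693147 / 0.02347 = 29.53 h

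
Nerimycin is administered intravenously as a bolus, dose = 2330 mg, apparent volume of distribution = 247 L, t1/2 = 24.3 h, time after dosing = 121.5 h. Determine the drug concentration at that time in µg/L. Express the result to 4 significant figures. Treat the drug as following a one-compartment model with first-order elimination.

C₀ = Dose / Vd = 2330 / 247 = 9.433 mg/L
k = ln2 / t½ = 0.693147 / 24.3 = 0.02852 h⁻¹
t / t½ = 121.5 / 24.3 = 5 half-lives
C = C₀ × (1/2)^5 = 9.433 × 0.03125 = 0.2948 mg/L
Convert: 0.2948 mg/L × 1000 = 294.8 µg/L

294.8 µg/L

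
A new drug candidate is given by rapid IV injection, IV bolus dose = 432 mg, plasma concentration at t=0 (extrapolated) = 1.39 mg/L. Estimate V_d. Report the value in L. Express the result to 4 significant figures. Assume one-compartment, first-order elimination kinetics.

Vd = Dose / C₀ = 432.0 / 1.39 = 310.8 L

310.8 L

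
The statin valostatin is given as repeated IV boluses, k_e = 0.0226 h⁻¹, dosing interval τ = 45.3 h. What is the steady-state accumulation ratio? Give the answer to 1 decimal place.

1.6

e^(−kτ) = e^(−0.02260 × 45.3) = 0.3592
Accumulation ratio R = 1 / (1 − e^(−kτ)) = 1 / (1 − 0.3592) = 1.561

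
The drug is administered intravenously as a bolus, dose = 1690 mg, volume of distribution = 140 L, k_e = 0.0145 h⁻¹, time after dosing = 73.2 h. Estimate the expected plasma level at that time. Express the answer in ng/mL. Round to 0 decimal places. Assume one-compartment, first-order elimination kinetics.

C₀ = Dose / Vd = 1690 / 140 = 12.07 mg/L
C = C₀ · e^(−k·t) = 12.07 × e^(−0.01450 × 73.2)
  = 12.07 × 0.3460 = 4.176 mg/L
Convert: 4.176 mg/L × 1000 = 4176 ng/mL

4176 ng/mL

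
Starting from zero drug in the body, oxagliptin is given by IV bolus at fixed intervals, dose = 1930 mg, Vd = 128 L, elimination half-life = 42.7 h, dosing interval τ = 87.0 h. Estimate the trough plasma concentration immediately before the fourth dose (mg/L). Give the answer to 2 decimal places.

4.79 mg/L

C₀ per dose = Dose / Vd = 1930 / 128 = 15.08 mg/L
k = ln2 / t½ = 0.693147 / 42.7 = 0.01623 h⁻¹
Fraction remaining after one interval: r = e^(−kτ) = e^(−0.01623 × 87.0) = 0.2437
Before dose 4, 3 doses have been given (aged 1τ, 2τ, 3τ).
C_trough = C₀ × (r + r² + … + r^3) = C₀ × r(1−r^3)/(1−r)
        = 15.08 × 0.2437 × (1 − 0.01447) / (1 − 0.2437) = 4.789 mg/L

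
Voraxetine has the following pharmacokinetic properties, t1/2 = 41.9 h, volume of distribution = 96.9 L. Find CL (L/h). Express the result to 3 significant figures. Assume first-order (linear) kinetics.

k = ln2 / t½ = 0.693147 / 41.9 = 0.01654 h⁻¹
CL = k × Vd = 0.01654 × 96.9 = 1.603 L/h

1.60 L/h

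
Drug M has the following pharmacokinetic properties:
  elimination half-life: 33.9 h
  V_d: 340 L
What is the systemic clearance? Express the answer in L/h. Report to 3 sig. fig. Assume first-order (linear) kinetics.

6.95 L/h

k = ln2 / t½ = 0.693147 / 33.9 = 0.02045 h⁻¹
CL = k × Vd = 0.02045 × 340 = 6.953 L/h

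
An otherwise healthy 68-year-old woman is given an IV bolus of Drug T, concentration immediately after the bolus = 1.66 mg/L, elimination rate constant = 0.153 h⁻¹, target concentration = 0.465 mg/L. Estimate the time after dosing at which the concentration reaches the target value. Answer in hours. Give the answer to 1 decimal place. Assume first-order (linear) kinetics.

8.3 h

t = ln(C₀ / C) / k = ln(1.660 / 0.465) / 0.1530
  = ln(3.570) / 0.1530 = 1.273 / 0.1530 = 8.320 h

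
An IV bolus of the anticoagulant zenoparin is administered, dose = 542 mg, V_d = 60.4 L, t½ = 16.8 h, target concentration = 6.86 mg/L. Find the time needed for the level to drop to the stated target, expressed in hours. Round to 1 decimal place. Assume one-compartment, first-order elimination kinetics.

6.5 h

C₀ = Dose / Vd = 542.0 / 60.4 = 8.974 mg/L
k = ln2 / t½ = 0.693147 / 16.8 = 0.04126 h⁻¹
t = ln(C₀ / C) / k = ln(8.974 / 6.86) / 0.04126
  = ln(1.308) / 0.04126 = 0.2685 / 0.04126 = 6.508 h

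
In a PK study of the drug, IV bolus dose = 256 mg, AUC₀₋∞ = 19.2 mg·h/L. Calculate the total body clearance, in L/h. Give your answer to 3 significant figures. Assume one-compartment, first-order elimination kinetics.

CL = Dose / AUC = 256 / 19.2 = 13.33 L/h

13.3 L/h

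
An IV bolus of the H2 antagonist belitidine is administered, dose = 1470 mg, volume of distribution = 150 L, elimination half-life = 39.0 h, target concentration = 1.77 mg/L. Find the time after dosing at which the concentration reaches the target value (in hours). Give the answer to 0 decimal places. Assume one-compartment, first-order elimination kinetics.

96 h

C₀ = Dose / Vd = 1470 / 150 = 9.800 mg/L
k = ln2 / t½ = 0.693147 / 39.0 = 0.01777 h⁻¹
t = ln(C₀ / C) / k = ln(9.800 / 1.77) / 0.01777
  = ln(5.537) / 0.01777 = 1.711 / 0.01777 = 96.29 h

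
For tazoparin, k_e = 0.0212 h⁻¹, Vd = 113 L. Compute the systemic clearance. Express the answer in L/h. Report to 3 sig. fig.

CL = k × Vd = 0.0212 × 113 = 2.396 L/h

2.40 L/h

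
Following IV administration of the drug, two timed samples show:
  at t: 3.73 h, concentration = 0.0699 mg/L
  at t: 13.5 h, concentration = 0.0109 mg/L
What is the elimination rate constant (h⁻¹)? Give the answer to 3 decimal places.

k = ln(C₁/C₂) / (t₂ − t₁) = ln(0.0699/0.0109) / (13.5 − 3.73)
  = 1.858 / 9.770 = 0.1902 h⁻¹

0.190 h⁻¹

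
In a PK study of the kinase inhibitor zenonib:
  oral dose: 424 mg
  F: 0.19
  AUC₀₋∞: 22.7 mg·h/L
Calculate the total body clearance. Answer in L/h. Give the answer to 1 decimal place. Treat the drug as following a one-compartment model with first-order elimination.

3.5 L/h

CL = F·Dose / AUC = 0.19 × 424 / 22.7 = 3.549 L/h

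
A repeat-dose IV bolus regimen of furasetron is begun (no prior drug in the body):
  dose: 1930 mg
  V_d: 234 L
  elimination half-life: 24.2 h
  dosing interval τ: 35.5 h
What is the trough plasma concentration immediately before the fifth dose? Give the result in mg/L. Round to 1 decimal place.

4.6 mg/L

C₀ per dose = Dose / Vd = 1930 / 234 = 8.248 mg/L
k = ln2 / t½ = 0.693147 / 24.2 = 0.02864 h⁻¹
Fraction remaining after one interval: r = e^(−kτ) = e^(−0.02864 × 35.5) = 0.3618
Before dose 5, 4 doses have been given (aged 1τ, 2τ, 3τ, 4τ).
C_trough = C₀ × (r + r² + … + r^4) = C₀ × r(1−r^4)/(1−r)
        = 8.248 × 0.3618 × (1 − 0.01713) / (1 − 0.3618) = 4.596 mg/L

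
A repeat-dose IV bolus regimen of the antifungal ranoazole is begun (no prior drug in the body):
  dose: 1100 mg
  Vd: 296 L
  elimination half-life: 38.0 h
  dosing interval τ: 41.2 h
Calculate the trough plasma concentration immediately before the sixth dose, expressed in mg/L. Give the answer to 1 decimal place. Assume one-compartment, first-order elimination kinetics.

3.2 mg/L

C₀ per dose = Dose / Vd = 1100 / 296 = 3.716 mg/L
k = ln2 / t½ = 0.693147 / 38.0 = 0.01824 h⁻¹
Fraction remaining after one interval: r = e^(−kτ) = e^(−0.01824 × 41.2) = 0.4717
Before dose 6, 5 doses have been given (aged 1τ, 2τ, 3τ, 4τ, 5τ).
C_trough = C₀ × (r + r² + … + r^5) = C₀ × r(1−r^5)/(1−r)
        = 3.716 × 0.4717 × (1 − 0.02335) / (1 − 0.4717) = 3.240 mg/L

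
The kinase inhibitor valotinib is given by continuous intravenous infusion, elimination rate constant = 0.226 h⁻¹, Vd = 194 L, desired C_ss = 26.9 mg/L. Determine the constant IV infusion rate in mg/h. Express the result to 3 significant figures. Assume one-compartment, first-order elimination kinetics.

1180 mg/h

CL = k × Vd = 0.2260 × 194 = 43.84 L/h
At steady state, infusion rate R₀ = Css × CL = 26.9 × 43.84 = 1179 mg/h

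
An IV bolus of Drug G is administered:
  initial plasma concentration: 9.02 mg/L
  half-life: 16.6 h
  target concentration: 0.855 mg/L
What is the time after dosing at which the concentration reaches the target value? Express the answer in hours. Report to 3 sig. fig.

56.4 h

k = ln2 / t½ = 0.693147 / 16.6 = 0.04176 h⁻¹
t = ln(C₀ / C) / k = ln(9.020 / 0.855) / 0.04176
  = ln(10.55) / 0.04176 = 2.356 / 0.04176 = 56.42 h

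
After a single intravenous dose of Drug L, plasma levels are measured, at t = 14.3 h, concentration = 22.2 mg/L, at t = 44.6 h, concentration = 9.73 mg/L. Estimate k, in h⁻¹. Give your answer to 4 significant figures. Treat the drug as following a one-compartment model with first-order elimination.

k = ln(C₁/C₂) / (t₂ − t₁) = ln(22.2/9.73) / (44.6 − 14.3)
  = 0.8249 / 30.30 = 0.02722 h⁻¹

0.02722 h⁻¹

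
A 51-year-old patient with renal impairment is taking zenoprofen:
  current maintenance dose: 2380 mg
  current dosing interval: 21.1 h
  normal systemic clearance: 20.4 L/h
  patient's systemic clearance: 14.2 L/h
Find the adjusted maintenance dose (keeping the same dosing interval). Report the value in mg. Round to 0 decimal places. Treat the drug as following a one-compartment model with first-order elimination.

1657 mg

To keep the same average steady-state level, dosing rate must scale with clearance.
CL ratio = 14.2 / 20.4 = 0.6961
New dose (same interval) = 2380 × 0.6961 = 1657 mg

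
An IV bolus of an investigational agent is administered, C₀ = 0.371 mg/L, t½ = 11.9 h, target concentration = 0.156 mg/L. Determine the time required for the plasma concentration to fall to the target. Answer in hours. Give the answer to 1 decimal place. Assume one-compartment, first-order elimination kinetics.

k = ln2 / t½ = 0.693147 / 11.9 = 0.05825 h⁻¹
t = ln(C₀ / C) / k = ln(0.3710 / 0.156) / 0.05825
  = ln(2.378) / 0.05825 = 0.8663 / 0.05825 = 14.87 h

14.9 h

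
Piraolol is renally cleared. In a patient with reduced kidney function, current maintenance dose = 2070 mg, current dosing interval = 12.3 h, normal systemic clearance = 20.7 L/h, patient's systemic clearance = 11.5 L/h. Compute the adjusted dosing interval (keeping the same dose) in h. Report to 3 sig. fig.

22.1 h

To keep the same average steady-state level, dosing rate must scale with clearance.
CL ratio = 11.5 / 20.7 = 0.5556
New interval (same dose) = 12.3 / 0.5556 = 22.14 h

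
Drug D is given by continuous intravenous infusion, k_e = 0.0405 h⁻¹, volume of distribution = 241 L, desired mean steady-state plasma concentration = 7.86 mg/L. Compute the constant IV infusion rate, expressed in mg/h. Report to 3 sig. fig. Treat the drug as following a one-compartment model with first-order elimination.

76.7 mg/h

CL = k × Vd = 0.04050 × 241 = 9.761 L/h
At steady state, infusion rate R₀ = Css × CL = 7.86 × 9.761 = 76.72 mg/h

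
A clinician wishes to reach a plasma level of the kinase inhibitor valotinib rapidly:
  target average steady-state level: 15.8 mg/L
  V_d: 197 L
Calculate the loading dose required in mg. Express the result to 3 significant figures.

3110 mg

LD = Css × Vd = 15.8 × 197 = 3113 mg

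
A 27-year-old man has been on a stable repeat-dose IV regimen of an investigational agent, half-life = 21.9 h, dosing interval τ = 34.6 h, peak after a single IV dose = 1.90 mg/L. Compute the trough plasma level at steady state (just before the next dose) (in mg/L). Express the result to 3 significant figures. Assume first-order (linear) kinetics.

0.955 mg/L

k = ln2 / t½ = 0.693147 / 21.9 = 0.03165 h⁻¹
e^(−kτ) = e^(−0.03165 × 34.6) = 0.3345
Accumulation ratio R = 1 / (1 − e^(−kτ)) = 1 / (1 − 0.3345) = 1.503
Steady-state trough = C₀ × R × e^(−kτ) = 1.90 × 1.503 × 0.3345 = 0.9552 mg/L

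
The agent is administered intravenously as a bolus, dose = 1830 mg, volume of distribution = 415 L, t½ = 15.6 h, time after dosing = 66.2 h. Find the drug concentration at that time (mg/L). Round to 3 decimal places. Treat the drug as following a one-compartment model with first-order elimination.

0.233 mg/L

C₀ = Dose / Vd = 1830 / 415 = 4.410 mg/L
k = ln2 / t½ = 0.693147 / 15.6 = 0.04443 h⁻¹
C = C₀ · e^(−k·t) = 4.410 × e^(−0.04443 × 66.2)
  = 4.410 × 0.05280 = 0.2328 mg/L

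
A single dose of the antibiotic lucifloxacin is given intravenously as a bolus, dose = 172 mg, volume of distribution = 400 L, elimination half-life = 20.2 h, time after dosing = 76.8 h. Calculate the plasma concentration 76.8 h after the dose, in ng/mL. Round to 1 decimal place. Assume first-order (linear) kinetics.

C₀ = Dose / Vd = 172.0 / 400 = 0.4300 mg/L
k = ln2 / t½ = 0.693147 / 20.2 = 0.03431 h⁻¹
C = C₀ · e^(−k·t) = 0.4300 × e^(−0.03431 × 76.8)
  = 0.4300 × 0.07172 = 0.03084 mg/L
Convert: 0.03084 mg/L × 1000 = 30.84 ng/mL

30.8 ng/mL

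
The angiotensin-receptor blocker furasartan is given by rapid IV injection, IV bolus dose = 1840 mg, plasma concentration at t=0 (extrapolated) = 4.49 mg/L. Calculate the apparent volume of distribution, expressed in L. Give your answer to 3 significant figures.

Vd = Dose / C₀ = 1840 / 4.49 = 409.8 L

410 L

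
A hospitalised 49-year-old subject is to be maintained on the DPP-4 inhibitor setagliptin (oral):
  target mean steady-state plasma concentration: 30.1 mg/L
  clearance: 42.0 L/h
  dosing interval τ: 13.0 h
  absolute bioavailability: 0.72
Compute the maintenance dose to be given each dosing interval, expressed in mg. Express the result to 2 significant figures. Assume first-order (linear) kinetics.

23000 mg

At steady state, F × (Dose/τ) = Css × CL.
Dose = Css × CL × τ / F = 30.1 × 42.00 × 13.0 / 0.72 = 22830 mg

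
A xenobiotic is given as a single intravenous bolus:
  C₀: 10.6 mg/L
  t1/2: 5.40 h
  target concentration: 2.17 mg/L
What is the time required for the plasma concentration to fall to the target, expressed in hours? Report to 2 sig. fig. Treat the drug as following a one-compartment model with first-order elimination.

k = ln2 / t½ = 0.693147 / 5.40 = 0.1284 h⁻¹
t = ln(C₀ / C) / k = ln(10.60 / 2.17) / 0.1284
  = ln(4.885) / 0.1284 = 1.586 / 0.1284 = 12.35 h

12 h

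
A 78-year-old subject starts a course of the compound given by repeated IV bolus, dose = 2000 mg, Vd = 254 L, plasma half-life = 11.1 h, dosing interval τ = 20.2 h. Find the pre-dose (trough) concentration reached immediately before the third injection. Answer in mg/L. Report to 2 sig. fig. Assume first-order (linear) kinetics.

2.9 mg/L

C₀ per dose = Dose / Vd = 2000 / 254 = 7.874 mg/L
k = ln2 / t½ = 0.693147 / 11.1 = 0.06245 h⁻¹
Fraction remaining after one interval: r = e^(−kτ) = e^(−0.06245 × 20.2) = 0.2832
Before dose 3, 2 doses have been given (aged 1τ, 2τ).
C_trough = C₀ × (r + r²) = 7.874 × (0.2832 + 0.08020) = 2.861 mg/L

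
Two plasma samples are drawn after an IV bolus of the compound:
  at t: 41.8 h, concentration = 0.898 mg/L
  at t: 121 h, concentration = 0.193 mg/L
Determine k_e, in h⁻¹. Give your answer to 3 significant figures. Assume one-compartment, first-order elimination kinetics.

0.0194 h⁻¹

k = ln(C₁/C₂) / (t₂ − t₁) = ln(0.898/0.193) / (121 − 41.8)
  = 1.537 / 79.20 = 0.01941 h⁻¹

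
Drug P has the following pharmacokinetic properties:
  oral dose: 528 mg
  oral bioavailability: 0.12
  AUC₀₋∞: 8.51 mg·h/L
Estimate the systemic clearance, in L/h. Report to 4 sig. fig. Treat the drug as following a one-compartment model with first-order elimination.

7.445 L/h

CL = F·Dose / AUC = 0.12 × 528 / 8.51 = 7.445 L/h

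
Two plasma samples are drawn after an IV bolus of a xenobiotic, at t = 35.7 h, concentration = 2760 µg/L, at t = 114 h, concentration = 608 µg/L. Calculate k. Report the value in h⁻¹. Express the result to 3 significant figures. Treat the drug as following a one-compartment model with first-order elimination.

0.0193 h⁻¹

k = ln(C₁/C₂) / (t₂ − t₁) = ln(2760/608) / (114 − 35.7)
  = 1.513 / 78.30 = 0.01932 h⁻¹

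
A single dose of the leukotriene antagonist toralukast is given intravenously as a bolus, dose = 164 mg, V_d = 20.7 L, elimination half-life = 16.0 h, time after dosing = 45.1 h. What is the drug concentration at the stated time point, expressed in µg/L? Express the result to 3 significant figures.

1120 µg/L

C₀ = Dose / Vd = 164.0 / 20.7 = 7.923 mg/L
k = ln2 / t½ = 0.693147 / 16.0 = 0.04332 h⁻¹
C = C₀ · e^(−k·t) = 7.923 × e^(−0.04332 × 45.1)
  = 7.923 × 0.1417 = 1.123 mg/L
Convert: 1.123 mg/L × 1000 = 1123 µg/L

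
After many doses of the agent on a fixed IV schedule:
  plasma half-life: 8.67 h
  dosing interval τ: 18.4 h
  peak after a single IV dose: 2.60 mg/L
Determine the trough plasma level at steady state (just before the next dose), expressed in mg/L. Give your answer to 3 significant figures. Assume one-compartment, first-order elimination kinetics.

0.775 mg/L

k = ln2 / t½ = 0.693147 / 8.67 = 0.07995 h⁻¹
e^(−kτ) = e^(−0.07995 × 18.4) = 0.2297
Accumulation ratio R = 1 / (1 − e^(−kτ)) = 1 / (1 − 0.2297) = 1.298
Steady-state trough = C₀ × R × e^(−kτ) = 2.60 × 1.298 × 0.2297 = 0.7752 mg/L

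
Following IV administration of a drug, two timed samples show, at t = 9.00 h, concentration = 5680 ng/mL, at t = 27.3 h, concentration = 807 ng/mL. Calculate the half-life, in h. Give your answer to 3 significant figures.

6.50 h

k = ln(C₁/C₂) / (t₂ − t₁) = ln(5680/807) / (27.3 − 9.00)
  = 1.951 / 18.30 = 0.1066 h⁻¹
t½ = ln2 / k = 0.693147 / 0.1066 = 6.502 h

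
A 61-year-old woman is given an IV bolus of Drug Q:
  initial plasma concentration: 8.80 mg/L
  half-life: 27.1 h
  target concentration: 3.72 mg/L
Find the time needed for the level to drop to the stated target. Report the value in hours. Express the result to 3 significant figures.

33.7 h

k = ln2 / t½ = 0.693147 / 27.1 = 0.02558 h⁻¹
t = ln(C₀ / C) / k = ln(8.800 / 3.72) / 0.02558
  = ln(2.366) / 0.02558 = 0.8612 / 0.02558 = 33.67 h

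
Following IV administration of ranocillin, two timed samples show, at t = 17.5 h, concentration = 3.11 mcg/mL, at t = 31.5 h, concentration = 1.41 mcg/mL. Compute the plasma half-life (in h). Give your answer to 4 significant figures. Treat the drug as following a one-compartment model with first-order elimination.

12.27 h

k = ln(C₁/C₂) / (t₂ − t₁) = ln(3.11/1.41) / (31.5 − 17.5)
  = 0.7910 / 14.00 = 0.05650 h⁻¹
t½ = ln2 / k = 0.693147 / 0.05650 = 12.27 h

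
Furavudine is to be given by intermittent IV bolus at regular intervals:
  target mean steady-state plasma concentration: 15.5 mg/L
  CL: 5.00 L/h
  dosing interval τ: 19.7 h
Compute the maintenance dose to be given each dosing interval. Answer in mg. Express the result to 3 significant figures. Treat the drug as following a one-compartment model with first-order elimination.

At steady state, Dose/τ = Css × CL.
Dose = Css × CL × τ = 15.5 × 5.000 × 19.7 = 1527 mg

1530 mg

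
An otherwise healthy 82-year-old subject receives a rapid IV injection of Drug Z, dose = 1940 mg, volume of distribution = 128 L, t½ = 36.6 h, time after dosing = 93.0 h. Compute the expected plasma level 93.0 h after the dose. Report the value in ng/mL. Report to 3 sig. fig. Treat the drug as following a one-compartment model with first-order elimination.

C₀ = Dose / Vd = 1940 / 128 = 15.16 mg/L
k = ln2 / t½ = 0.693147 / 36.6 = 0.01894 h⁻¹
C = C₀ · e^(−k·t) = 15.16 × e^(−0.01894 × 93.0)
  = 15.16 × 0.1718 = 2.604 mg/L
Convert: 2.604 mg/L × 1000 = 2604 ng/mL

2600 ng/mL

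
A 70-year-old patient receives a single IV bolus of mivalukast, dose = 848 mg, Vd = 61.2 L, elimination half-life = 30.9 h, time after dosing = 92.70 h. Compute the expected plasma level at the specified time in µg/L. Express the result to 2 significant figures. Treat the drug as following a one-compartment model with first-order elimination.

1700 µg/L

C₀ = Dose / Vd = 848.0 / 61.2 = 13.86 mg/L
k = ln2 / t½ = 0.693147 / 30.9 = 0.02243 h⁻¹
t / t½ = 92.70 / 30.9 = 3 half-lives
C = C₀ × (1/2)^3 = 13.86 × 0.1250 = 1.733 mg/L
Convert: 1.733 mg/L × 1000 = 1733 µg/L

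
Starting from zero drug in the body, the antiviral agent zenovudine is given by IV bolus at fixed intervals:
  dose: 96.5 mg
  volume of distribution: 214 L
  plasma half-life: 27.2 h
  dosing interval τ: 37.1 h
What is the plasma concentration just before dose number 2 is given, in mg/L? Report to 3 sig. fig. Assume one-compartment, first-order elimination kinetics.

C₀ per dose = Dose / Vd = 96.5 / 214 = 0.4509 mg/L
k = ln2 / t½ = 0.693147 / 27.2 = 0.02548 h⁻¹
Fraction remaining after one interval: r = e^(−kτ) = e^(−0.02548 × 37.1) = 0.3886
Before dose 2, 1 dose has been given (aged 1τ).
C_trough = C₀ × r = 0.4509 × 0.3886 = 0.1752 mg/L

0.175 mg/L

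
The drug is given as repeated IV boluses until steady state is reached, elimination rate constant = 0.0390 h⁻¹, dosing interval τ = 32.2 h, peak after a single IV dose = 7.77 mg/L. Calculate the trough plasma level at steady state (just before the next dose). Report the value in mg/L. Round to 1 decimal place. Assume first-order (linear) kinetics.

3.1 mg/L

e^(−kτ) = e^(−0.03900 × 32.2) = 0.2848
Accumulation ratio R = 1 / (1 − e^(−kτ)) = 1 / (1 − 0.2848) = 1.398
Steady-state trough = C₀ × R × e^(−kτ) = 7.77 × 1.398 × 0.2848 = 3.094 mg/L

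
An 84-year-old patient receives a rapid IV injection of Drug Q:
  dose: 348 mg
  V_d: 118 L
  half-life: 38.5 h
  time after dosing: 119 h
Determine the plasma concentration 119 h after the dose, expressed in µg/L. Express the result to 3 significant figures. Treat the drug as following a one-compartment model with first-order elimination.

C₀ = Dose / Vd = 348.0 / 118 = 2.949 mg/L
k = ln2 / t½ = 0.693147 / 38.5 = 0.01800 h⁻¹
C = C₀ · e^(−k·t) = 2.949 × e^(−0.01800 × 119)
  = 2.949 × 0.1174 = 0.3462 mg/L
Convert: 0.3462 mg/L × 1000 = 346.2 µg/L

346 µg/L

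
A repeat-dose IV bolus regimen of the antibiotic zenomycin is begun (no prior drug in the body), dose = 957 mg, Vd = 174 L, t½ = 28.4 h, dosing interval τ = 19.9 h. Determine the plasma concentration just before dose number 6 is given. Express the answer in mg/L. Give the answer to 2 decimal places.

C₀ per dose = Dose / Vd = 957 / 174 = 5.500 mg/L
k = ln2 / t½ = 0.693147 / 28.4 = 0.02441 h⁻¹
Fraction remaining after one interval: r = e^(−kτ) = e^(−0.02441 × 19.9) = 0.6152
Before dose 6, 5 doses have been given (aged 1τ, 2τ, 3τ, 4τ, 5τ).
C_trough = C₀ × (r + r² + … + r^5) = C₀ × r(1−r^5)/(1−r)
        = 5.500 × 0.6152 × (1 − 0.08812) / (1 − 0.6152) = 8.018 mg/L

8.02 mg/L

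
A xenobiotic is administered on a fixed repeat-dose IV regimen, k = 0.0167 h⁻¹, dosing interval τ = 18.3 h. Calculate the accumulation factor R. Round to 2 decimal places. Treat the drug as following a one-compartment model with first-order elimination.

e^(−kτ) = e^(−0.01670 × 18.3) = 0.7367
Accumulation ratio R = 1 / (1 − e^(−kτ)) = 1 / (1 − 0.7367) = 3.798

3.80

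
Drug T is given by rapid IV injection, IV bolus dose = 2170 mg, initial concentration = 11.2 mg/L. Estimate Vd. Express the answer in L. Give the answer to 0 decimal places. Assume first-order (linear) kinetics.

194 L

Vd = Dose / C₀ = 2170 / 11.2 = 193.8 L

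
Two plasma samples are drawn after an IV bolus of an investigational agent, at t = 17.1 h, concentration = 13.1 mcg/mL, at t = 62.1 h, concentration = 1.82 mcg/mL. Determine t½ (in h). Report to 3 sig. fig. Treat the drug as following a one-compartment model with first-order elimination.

k = ln(C₁/C₂) / (t₂ − t₁) = ln(13.1/1.82) / (62.1 − 17.1)
  = 1.974 / 45.00 = 0.04387 h⁻¹
t½ = ln2 / k = 0.693147 / 0.04387 = 15.80 h

15.8 h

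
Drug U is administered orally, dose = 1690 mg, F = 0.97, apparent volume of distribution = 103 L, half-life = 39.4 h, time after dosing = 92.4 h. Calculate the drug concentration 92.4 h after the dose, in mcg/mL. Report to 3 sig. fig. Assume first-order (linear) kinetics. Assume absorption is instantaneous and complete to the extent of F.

Amount reaching circulation = F × Dose = 0.97 × 1690 = 1639 mg
C₀ = F·Dose / Vd = 1639 / 103 = 15.91 mg/L
k = ln2 / t½ = 0.693147 / 39.4 = 0.01759 h⁻¹
C = C₀ · e^(−k·t) = 15.91 × e^(−0.01759 × 92.4)
  = 15.91 × 0.1968 = 3.131 mg/L
(3.131 mg/L = 3.131 mcg/mL)

3.13 mcg/mL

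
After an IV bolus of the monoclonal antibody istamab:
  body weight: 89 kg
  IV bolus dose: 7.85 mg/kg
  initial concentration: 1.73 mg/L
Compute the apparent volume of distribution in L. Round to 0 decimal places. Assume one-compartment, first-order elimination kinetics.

404 L

Dose = 7.85 × 89 = 698.7 mg
Vd = Dose / C₀ = 698.7 / 1.73 = 403.9 L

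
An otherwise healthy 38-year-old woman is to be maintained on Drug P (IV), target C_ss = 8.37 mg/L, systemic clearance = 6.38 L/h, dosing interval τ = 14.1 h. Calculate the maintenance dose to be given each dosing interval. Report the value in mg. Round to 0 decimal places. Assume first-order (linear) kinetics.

At steady state, Dose/τ = Css × CL.
Dose = Css × CL × τ = 8.37 × 6.380 × 14.1 = 752.9 mg

753 mg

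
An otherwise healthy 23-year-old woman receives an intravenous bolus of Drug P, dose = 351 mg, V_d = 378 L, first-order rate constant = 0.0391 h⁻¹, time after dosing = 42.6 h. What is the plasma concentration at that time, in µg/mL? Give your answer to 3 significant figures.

0.176 µg/mL

C₀ = Dose / Vd = 351.0 / 378 = 0.9286 mg/L
C = C₀ · e^(−k·t) = 0.9286 × e^(−0.03910 × 42.6)
  = 0.9286 × 0.1891 = 0.1756 mg/L
(0.1756 mg/L = 0.1756 µg/mL)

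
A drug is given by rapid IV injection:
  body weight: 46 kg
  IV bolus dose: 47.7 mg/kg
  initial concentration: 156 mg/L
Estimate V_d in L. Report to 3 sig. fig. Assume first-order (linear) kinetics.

14.1 L

Dose = 47.7 × 46 = 2194 mg
Vd = Dose / C₀ = 2194 / 156 = 14.06 L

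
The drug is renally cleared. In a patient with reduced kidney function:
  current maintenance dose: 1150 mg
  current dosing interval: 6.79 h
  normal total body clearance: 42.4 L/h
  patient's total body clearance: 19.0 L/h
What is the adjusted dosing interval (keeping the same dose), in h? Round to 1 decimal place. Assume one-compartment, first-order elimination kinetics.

To keep the same average steady-state level, dosing rate must scale with clearance.
CL ratio = 19.0 / 42.4 = 0.4481
New interval (same dose) = 6.79 / 0.4481 = 15.15 h

15.2 h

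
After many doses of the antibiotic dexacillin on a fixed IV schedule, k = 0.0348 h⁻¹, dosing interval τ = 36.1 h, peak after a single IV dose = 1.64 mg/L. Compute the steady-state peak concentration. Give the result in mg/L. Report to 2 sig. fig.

e^(−kτ) = e^(−0.03480 × 36.1) = 0.2847
Accumulation ratio R = 1 / (1 − e^(−kτ)) = 1 / (1 − 0.2847) = 1.398
Steady-state peak = C₀ × R = 1.64 × 1.398 = 2.293 mg/L

2.3 mg/L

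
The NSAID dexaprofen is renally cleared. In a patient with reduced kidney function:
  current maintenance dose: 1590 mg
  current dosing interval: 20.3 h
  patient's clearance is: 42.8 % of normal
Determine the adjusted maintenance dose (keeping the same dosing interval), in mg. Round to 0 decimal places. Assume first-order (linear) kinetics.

681 mg

To keep the same average steady-state level, dosing rate must scale with clearance.
CL ratio = 42.8 / 100 = 0.4280
New dose (same interval) = 1590 × 0.4280 = 680.5 mg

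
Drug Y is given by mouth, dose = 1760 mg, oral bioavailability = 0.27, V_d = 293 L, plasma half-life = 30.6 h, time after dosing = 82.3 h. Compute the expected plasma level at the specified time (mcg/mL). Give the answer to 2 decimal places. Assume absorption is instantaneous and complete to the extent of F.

Amount reaching circulation = F × Dose = 0.27 × 1760 = 475.2 mg
C₀ = F·Dose / Vd = 475.2 / 293 = 1.622 mg/L
k = ln2 / t½ = 0.693147 / 30.6 = 0.02265 h⁻¹
C = C₀ · e^(−k·t) = 1.622 × e^(−0.02265 × 82.3)
  = 1.622 × 0.1550 = 0.2514 mg/L
(0.2514 mg/L = 0.2514 mcg/mL)

0.25 mcg/mL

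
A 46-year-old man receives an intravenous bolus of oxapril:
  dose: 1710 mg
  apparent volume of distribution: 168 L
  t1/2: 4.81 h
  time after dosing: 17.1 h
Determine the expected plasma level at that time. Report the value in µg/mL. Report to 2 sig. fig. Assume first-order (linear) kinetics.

0.87 µg/mL

C₀ = Dose / Vd = 1710 / 168 = 10.18 mg/L
k = ln2 / t½ = 0.693147 / 4.81 = 0.1441 h⁻¹
C = C₀ · e^(−k·t) = 10.18 × e^(−0.1441 × 17.1)
  = 10.18 × 0.08508 = 0.8661 mg/L
(0.8661 mg/L = 0.8661 µg/mL)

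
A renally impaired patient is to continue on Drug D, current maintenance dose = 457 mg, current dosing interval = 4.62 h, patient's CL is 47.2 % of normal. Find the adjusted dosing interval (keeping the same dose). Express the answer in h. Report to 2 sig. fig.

To keep the same average steady-state level, dosing rate must scale with clearance.
CL ratio = 47.2 / 100 = 0.4720
New interval (same dose) = 4.62 / 0.4720 = 9.788 h

9.8 h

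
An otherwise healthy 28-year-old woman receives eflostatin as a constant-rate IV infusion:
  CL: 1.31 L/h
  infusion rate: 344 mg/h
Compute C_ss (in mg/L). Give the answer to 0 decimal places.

At steady state Css = R₀ / CL = 344 / 1.310 = 262.6 mg/L

263 mg/L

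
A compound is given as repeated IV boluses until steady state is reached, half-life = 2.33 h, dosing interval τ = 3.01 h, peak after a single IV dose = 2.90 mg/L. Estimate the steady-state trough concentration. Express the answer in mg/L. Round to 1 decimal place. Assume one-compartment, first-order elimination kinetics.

2.0 mg/L

k = ln2 / t½ = 0.693147 / 2.33 = 0.2975 h⁻¹
e^(−kτ) = e^(−0.2975 × 3.01) = 0.4084
Accumulation ratio R = 1 / (1 − e^(−kτ)) = 1 / (1 − 0.4084) = 1.690
Steady-state trough = C₀ × R × e^(−kτ) = 2.90 × 1.690 × 0.4084 = 2.002 mg/L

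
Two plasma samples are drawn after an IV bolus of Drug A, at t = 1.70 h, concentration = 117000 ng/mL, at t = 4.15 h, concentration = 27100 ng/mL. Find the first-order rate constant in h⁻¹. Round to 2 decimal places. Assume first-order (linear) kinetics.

0.60 h⁻¹

k = ln(C₁/C₂) / (t₂ − t₁) = ln(117000/27100) / (4.15 − 1.70)
  = 1.463 / 2.450 = 0.5971 h⁻¹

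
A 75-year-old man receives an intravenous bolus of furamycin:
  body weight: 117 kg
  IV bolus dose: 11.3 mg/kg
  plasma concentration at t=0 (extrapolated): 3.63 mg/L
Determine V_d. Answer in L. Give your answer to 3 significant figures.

Dose = 11.3 × 117 = 1322 mg
Vd = Dose / C₀ = 1322 / 3.63 = 364.2 L

364 L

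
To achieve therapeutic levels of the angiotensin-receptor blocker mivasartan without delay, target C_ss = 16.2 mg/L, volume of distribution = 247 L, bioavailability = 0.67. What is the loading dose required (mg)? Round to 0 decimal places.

LD = Css × Vd / F = 16.2 × 247 / 0.67 = 5972 mg

5972 mg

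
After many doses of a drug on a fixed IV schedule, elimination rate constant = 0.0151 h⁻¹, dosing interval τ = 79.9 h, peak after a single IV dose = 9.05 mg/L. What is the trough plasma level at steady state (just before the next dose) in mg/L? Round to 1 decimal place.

e^(−kτ) = e^(−0.01510 × 79.9) = 0.2992
Accumulation ratio R = 1 / (1 − e^(−kτ)) = 1 / (1 − 0.2992) = 1.427
Steady-state trough = C₀ × R × e^(−kτ) = 9.05 × 1.427 × 0.2992 = 3.864 mg/L

3.9 mg/L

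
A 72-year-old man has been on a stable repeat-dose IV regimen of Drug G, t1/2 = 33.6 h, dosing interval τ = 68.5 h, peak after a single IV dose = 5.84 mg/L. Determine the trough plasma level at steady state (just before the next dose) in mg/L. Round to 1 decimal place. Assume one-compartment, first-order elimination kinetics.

1.9 mg/L

k = ln2 / t½ = 0.693147 / 33.6 = 0.02063 h⁻¹
e^(−kτ) = e^(−0.02063 × 68.5) = 0.2434
Accumulation ratio R = 1 / (1 − e^(−kτ)) = 1 / (1 − 0.2434) = 1.322
Steady-state trough = C₀ × R × e^(−kτ) = 5.84 × 1.322 × 0.2434 = 1.879 mg/L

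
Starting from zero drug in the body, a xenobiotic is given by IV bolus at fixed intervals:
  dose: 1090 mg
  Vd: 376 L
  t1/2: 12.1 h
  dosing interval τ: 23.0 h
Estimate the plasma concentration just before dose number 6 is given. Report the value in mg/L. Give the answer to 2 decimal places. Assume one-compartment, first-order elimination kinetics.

1.06 mg/L

C₀ per dose = Dose / Vd = 1090 / 376 = 2.899 mg/L
k = ln2 / t½ = 0.693147 / 12.1 = 0.05728 h⁻¹
Fraction remaining after one interval: r = e^(−kτ) = e^(−0.05728 × 23.0) = 0.2678
Before dose 6, 5 doses have been given (aged 1τ, 2τ, 3τ, 4τ, 5τ).
C_trough = C₀ × (r + r² + … + r^5) = C₀ × r(1−r^5)/(1−r)
        = 2.899 × 0.2678 × (1 − 0.001377) / (1 − 0.2678) = 1.059 mg/L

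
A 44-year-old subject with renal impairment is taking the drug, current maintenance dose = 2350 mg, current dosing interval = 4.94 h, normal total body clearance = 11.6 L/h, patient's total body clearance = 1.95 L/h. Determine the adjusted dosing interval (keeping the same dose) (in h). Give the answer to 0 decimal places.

29 h

To keep the same average steady-state level, dosing rate must scale with clearance.
CL ratio = 1.95 / 11.6 = 0.1681
New interval (same dose) = 4.94 / 0.1681 = 29.39 h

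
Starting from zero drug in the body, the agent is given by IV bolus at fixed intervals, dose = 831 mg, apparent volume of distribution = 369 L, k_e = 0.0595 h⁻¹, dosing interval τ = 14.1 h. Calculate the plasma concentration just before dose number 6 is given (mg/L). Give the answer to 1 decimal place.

1.7 mg/L

C₀ per dose = Dose / Vd = 831 / 369 = 2.252 mg/L
Fraction remaining after one interval: r = e^(−kτ) = e^(−0.05950 × 14.1) = 0.4322
Before dose 6, 5 doses have been given (aged 1τ, 2τ, 3τ, 4τ, 5τ).
C_trough = C₀ × (r + r² + … + r^5) = C₀ × r(1−r^5)/(1−r)
        = 2.252 × 0.4322 × (1 − 0.01508) / (1 − 0.4322) = 1.688 mg/L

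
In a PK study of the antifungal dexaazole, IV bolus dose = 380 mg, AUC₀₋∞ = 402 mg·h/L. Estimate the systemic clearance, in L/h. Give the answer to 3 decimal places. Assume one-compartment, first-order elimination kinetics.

0.945 L/h

CL = Dose / AUC = 380 / 402 = 0.9453 L/h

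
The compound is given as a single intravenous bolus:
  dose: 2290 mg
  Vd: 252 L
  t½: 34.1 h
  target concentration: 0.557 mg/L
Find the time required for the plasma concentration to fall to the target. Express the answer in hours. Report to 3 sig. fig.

137 h

C₀ = Dose / Vd = 2290 / 252 = 9.087 mg/L
k = ln2 / t½ = 0.693147 / 34.1 = 0.02033 h⁻¹
t = ln(C₀ / C) / k = ln(9.087 / 0.557) / 0.02033
  = ln(16.31) / 0.02033 = 2.792 / 0.02033 = 137.3 h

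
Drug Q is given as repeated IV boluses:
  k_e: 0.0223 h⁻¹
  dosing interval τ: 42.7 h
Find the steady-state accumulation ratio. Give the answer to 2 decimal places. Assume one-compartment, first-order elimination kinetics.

1.63

e^(−kτ) = e^(−0.02230 × 42.7) = 0.3859
Accumulation ratio R = 1 / (1 − e^(−kτ)) = 1 / (1 − 0.3859) = 1.628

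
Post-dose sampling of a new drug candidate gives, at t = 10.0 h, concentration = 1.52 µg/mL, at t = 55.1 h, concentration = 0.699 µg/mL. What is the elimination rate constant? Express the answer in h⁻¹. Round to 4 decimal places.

0.0172 h⁻¹

k = ln(C₁/C₂) / (t₂ − t₁) = ln(1.52/0.699) / (55.1 − 10.0)
  = 0.7768 / 45.10 = 0.01722 h⁻¹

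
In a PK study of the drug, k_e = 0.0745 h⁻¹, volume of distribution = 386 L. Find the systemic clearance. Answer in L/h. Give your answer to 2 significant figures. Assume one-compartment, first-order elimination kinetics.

CL = k × Vd = 0.0745 × 386 = 28.76 L/h

29 L/h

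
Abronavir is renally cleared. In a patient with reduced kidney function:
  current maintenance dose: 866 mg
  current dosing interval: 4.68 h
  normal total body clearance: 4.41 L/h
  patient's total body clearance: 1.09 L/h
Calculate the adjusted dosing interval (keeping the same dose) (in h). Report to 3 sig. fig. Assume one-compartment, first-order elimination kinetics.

To keep the same average steady-state level, dosing rate must scale with clearance.
CL ratio = 1.09 / 4.41 = 0.2472
New interval (same dose) = 4.68 / 0.2472 = 18.93 h

18.9 h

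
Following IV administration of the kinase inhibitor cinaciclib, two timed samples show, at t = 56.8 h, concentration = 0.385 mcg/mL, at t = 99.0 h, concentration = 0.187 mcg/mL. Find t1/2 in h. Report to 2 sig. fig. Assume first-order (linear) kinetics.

41 h

k = ln(C₁/C₂) / (t₂ − t₁) = ln(0.385/0.187) / (99.0 − 56.8)
  = 0.7221 / 42.20 = 0.01711 h⁻¹
t½ = ln2 / k = 0.693147 / 0.01711 = 40.51 h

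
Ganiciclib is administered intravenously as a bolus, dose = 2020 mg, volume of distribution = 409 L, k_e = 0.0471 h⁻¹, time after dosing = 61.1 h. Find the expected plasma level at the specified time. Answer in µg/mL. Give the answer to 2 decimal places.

C₀ = Dose / Vd = 2020 / 409 = 4.939 mg/L
C = C₀ · e^(−k·t) = 4.939 × e^(−0.04710 × 61.1)
  = 4.939 × 0.05626 = 0.2779 mg/L
(0.2779 mg/L = 0.2779 µg/mL)

0.28 µg/mL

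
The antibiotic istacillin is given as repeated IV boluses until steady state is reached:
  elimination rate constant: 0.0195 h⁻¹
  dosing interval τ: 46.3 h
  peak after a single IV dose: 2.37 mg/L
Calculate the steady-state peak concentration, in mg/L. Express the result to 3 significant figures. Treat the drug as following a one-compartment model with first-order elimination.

3.99 mg/L

e^(−kτ) = e^(−0.01950 × 46.3) = 0.4054
Accumulation ratio R = 1 / (1 − e^(−kτ)) = 1 / (1 − 0.4054) = 1.682
Steady-state peak = C₀ × R = 2.37 × 1.682 = 3.986 mg/L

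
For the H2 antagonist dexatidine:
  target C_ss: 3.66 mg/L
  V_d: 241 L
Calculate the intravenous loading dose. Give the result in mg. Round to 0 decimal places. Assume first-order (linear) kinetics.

LD = Css × Vd = 3.66 × 241 = 882.1 mg

882 mg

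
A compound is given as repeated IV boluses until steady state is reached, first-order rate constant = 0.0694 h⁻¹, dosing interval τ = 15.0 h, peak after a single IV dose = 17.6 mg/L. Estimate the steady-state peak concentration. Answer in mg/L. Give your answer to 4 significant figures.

27.21 mg/L

e^(−kτ) = e^(−0.06940 × 15.0) = 0.3531
Accumulation ratio R = 1 / (1 − e^(−kτ)) = 1 / (1 − 0.3531) = 1.546
Steady-state peak = C₀ × R = 17.6 × 1.546 = 27.21 mg/L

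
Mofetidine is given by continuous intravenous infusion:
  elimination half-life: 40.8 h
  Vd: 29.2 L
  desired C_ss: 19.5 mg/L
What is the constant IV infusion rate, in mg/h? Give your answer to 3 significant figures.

9.67 mg/h

k = ln2 / t½ = 0.693147 / 40.8 = 0.01699 h⁻¹
CL = k × Vd = 0.01699 × 29.2 = 0.4961 L/h
At steady state, infusion rate R₀ = Css × CL = 19.5 × 0.4961 = 9.674 mg/h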